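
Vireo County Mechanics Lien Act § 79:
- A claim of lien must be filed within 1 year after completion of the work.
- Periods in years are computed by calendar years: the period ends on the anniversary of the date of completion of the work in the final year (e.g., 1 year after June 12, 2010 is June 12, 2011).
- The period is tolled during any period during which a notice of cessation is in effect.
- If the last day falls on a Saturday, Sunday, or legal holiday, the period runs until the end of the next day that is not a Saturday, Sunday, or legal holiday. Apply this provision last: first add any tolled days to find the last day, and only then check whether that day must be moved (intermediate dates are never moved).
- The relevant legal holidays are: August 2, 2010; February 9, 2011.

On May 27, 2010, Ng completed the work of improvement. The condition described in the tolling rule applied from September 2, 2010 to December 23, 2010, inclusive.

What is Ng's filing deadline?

September 19, 2011

1 year after May 27, 2010 is May 27, 2011.
From September 2, 2010 through December 23, 2010 inclusive is 113 days; tolling adds 113 days: May 27, 2011 + 113 days = September 17, 2011.
September 17, 2011 is Saturday; September 18, 2011 is Sunday. The next qualifying day is September 19, 2011.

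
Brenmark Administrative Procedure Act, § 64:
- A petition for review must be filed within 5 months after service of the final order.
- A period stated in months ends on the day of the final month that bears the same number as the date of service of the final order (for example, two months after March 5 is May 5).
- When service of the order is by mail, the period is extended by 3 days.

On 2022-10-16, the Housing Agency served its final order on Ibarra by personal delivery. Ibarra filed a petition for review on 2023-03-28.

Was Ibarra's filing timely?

No

5 months after 2022-10-16 is March 16, 2023.
Service was not by mail, so no mail extension applies.
The deadline is March 16, 2023; the filing on March 28, 2023 is after that date.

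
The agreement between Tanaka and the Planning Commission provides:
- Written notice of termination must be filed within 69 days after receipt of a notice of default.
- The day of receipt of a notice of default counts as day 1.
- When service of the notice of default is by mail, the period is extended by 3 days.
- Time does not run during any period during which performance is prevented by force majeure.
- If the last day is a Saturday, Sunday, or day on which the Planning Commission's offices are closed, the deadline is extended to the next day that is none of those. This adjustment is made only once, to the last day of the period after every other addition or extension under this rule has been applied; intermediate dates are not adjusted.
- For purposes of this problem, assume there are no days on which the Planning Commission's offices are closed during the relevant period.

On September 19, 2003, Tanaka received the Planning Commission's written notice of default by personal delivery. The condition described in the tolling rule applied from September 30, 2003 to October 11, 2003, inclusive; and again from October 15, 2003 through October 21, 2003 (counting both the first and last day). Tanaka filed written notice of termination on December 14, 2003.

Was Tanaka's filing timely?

Yes

Counting September 19, 2003 as day 1, day 69 is November 26, 2003.
Service was not by mail, so no mail extension applies.
From September 30, 2003 through October 11, 2003 inclusive is 12 days; tolling adds 12 days: November 26, 2003 + 12 days = December 8, 2003.
From October 15, 2003 through October 21, 2003 inclusive is 7 days; tolling adds 7 days: December 8, 2003 + 7 days = December 15, 2003.
December 15, 2003 is a Monday and not a day on which the Planning Commission's offices are closed, so no extension applies.
The deadline is December 15, 2003; the filing on December 14, 2003 is on or before that date.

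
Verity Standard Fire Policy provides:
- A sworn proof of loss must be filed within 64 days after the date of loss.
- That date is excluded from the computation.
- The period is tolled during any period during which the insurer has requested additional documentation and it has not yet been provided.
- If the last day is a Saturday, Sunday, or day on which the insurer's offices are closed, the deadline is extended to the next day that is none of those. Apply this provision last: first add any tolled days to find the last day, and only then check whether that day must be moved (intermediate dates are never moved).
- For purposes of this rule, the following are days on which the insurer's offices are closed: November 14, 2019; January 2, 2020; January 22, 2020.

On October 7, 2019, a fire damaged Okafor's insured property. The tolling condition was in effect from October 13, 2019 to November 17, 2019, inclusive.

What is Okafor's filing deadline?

January 15, 2020

64 days after October 7, 2019 is December 10, 2019.
From October 13, 2019 through November 17, 2019 inclusive is 36 days; tolling adds 36 days: December 10, 2019 + 36 days = January 15, 2020.
January 15, 2020 is a Wednesday and not a day on which the insurer's offices are closed, so no extension applies.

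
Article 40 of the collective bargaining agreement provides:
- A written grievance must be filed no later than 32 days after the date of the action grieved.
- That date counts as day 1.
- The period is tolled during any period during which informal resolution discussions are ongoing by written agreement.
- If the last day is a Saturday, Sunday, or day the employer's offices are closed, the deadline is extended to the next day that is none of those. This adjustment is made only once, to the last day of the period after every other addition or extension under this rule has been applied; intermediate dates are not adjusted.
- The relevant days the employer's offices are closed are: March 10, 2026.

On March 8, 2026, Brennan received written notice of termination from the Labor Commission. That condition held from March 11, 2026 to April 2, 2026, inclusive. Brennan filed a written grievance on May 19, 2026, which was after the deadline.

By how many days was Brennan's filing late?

18 days

Counting March 8, 2026 as day 1, day 32 is April 8, 2026.
From March 11, 2026 through April 2, 2026 inclusive is 23 days; tolling adds 23 days: April 8, 2026 + 23 days = May 1, 2026.
May 1, 2026 is a Friday and not a day the employer's offices are closed, so no extension applies.
The deadline is May 1, 2026; from May 1, 2026 to May 19, 2026 is 18 days.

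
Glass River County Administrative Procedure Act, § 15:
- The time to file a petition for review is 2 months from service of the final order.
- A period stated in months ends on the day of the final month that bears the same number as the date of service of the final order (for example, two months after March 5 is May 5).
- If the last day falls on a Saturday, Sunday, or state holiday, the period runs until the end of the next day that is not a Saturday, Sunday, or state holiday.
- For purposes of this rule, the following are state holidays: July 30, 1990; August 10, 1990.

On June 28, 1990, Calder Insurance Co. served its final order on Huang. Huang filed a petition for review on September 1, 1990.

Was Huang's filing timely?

2 months after June 28, 1990 is August 28, 1990.
August 28, 1990 is a Tuesday and not a state holiday, so no extension applies.
The deadline is August 28, 1990; the filing on September 1, 1990 is after that date.

No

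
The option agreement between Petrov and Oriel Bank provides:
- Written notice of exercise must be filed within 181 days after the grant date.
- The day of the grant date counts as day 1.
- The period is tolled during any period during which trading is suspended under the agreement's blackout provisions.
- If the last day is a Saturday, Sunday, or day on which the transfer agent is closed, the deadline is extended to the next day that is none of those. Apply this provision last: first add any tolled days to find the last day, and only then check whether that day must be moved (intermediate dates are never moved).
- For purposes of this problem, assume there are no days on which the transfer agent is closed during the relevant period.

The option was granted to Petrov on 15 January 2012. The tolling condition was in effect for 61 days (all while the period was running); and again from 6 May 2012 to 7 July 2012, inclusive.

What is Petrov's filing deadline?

Counting 15 January 2012 as day 1, day 181 is July 13, 2012.
Tolling adds 61 days: July 13, 2012 + 61 days = September 12, 2012.
From May 6, 2012 through July 7, 2012 inclusive is 63 days; tolling adds 63 days: September 12, 2012 + 63 days = November 14, 2012.
November 14, 2012 is a Wednesday and not a day on which the transfer agent is closed, so no extension applies.

November 14, 2012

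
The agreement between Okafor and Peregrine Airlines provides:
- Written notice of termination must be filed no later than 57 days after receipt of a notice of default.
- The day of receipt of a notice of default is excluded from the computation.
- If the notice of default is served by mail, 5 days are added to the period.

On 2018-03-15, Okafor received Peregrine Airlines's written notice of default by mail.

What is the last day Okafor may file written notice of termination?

57 days after 2018-03-15 is May 11, 2018.
Service was by mail, adding 5 days: May 11, 2018 + 5 days = May 16, 2018.

May 16, 2018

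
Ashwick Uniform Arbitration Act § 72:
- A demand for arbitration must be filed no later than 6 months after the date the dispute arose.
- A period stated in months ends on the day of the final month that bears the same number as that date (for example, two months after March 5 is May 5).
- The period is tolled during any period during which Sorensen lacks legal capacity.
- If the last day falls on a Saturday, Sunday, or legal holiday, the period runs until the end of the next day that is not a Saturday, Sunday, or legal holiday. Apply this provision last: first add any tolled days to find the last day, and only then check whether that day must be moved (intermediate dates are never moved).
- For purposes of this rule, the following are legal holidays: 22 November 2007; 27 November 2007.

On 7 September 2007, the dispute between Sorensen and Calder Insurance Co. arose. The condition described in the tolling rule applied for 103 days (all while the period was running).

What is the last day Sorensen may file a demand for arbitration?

June 18, 2008

6 months after 7 September 2007 is March 7, 2008.
Tolling adds 103 days: March 7, 2008 + 103 days = June 18, 2008.
June 18, 2008 is a Wednesday and not a legal holiday, so no extension applies.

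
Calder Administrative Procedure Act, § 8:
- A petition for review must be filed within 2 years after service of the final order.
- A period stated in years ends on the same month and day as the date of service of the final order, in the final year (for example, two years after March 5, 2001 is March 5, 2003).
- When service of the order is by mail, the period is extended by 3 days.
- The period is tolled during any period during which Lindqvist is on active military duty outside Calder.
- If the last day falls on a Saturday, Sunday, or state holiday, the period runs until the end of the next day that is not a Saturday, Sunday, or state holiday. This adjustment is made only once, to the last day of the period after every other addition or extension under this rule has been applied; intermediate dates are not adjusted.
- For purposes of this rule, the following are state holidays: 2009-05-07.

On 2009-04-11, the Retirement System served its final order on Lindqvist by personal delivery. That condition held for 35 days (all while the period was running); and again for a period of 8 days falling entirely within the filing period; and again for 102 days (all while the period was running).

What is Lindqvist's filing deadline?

September 5, 2011

2 years after 2009-04-11 is April 11, 2011.
Service was not by mail, so no mail extension applies.
Tolling adds 35 days: April 11, 2011 + 35 days = May 16, 2011.
Tolling adds 8 days: May 16, 2011 + 8 days = May 24, 2011.
Tolling adds 102 days: May 24, 2011 + 102 days = September 3, 2011.
September 3, 2011 is Saturday; September 4, 2011 is Sunday. The next qualifying day is September 5, 2011.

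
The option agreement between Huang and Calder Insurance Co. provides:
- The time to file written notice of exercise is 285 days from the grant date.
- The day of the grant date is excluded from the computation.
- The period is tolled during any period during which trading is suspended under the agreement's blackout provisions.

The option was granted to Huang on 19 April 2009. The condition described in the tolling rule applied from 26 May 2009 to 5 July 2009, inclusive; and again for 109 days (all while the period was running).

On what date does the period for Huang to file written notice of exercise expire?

285 days after 19 April 2009 is January 29, 2010.
From May 26, 2009 through July 5, 2009 inclusive is 41 days; tolling adds 41 days: January 29, 2010 + 41 days = March 11, 2010.
Tolling adds 109 days: March 11, 2010 + 109 days = June 28, 2010.

June 28, 2010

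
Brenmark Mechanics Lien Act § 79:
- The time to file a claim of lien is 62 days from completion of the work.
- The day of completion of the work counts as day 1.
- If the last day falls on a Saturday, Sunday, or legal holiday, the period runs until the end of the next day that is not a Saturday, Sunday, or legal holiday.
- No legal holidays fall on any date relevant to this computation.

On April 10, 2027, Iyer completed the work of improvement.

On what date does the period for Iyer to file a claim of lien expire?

Counting April 10, 2027 as day 1, day 62 is June 10, 2027.
June 10, 2027 is a Thursday and not a legal holiday, so no extension applies.

June 10, 2027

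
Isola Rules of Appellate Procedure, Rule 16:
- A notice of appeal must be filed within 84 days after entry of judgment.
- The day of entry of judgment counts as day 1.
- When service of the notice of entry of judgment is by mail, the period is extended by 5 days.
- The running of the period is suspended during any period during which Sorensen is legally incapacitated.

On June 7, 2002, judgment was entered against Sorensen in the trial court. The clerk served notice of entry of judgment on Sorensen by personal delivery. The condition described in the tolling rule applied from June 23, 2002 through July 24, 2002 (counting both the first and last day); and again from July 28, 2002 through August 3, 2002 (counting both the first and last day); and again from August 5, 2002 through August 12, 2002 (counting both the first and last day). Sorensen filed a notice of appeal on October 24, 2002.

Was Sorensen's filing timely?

Counting June 7, 2002 as day 1, day 84 is August 29, 2002.
Service was not by mail, so no mail extension applies.
From June 23, 2002 through July 24, 2002 inclusive is 32 days; tolling adds 32 days: August 29, 2002 + 32 days = September 30, 2002.
From July 28, 2002 through August 3, 2002 inclusive is 7 days; tolling adds 7 days: September 30, 2002 + 7 days = October 7, 2002.
From August 5, 2002 through August 12, 2002 inclusive is 8 days; tolling adds 8 days: October 7, 2002 + 8 days = October 15, 2002.
The deadline is October 15, 2002; the filing on October 24, 2002 is after that date.

No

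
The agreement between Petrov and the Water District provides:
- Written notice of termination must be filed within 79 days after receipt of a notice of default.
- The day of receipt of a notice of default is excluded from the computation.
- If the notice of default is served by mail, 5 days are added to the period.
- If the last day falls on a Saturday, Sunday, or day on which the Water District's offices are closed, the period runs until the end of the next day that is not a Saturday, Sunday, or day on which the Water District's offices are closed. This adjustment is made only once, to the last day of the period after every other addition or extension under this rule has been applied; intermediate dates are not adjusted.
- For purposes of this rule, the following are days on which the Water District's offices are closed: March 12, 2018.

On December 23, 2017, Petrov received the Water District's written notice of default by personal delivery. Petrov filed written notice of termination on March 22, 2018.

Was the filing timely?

No

79 days after December 23, 2017 is March 12, 2018.
Service was not by mail, so no mail extension applies.
March 12, 2018 is a listed holiday. The next qualifying day is March 13, 2018.
The deadline is March 13, 2018; the filing on March 22, 2018 is after that date.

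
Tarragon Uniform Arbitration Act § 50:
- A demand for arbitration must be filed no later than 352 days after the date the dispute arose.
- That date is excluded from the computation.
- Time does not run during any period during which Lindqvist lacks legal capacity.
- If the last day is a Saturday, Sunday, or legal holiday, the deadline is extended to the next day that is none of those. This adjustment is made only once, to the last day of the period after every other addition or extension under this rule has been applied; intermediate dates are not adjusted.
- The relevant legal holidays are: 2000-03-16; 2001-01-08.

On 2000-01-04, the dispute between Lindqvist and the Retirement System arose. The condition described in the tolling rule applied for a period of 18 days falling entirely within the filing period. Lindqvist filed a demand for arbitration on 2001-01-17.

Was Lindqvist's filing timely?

No

352 days after 2000-01-04 is December 21, 2000.
Tolling adds 18 days: December 21, 2000 + 18 days = January 8, 2001.
January 8, 2001 is a listed holiday. The next qualifying day is January 9, 2001.
The deadline is January 9, 2001; the filing on January 17, 2001 is after that date.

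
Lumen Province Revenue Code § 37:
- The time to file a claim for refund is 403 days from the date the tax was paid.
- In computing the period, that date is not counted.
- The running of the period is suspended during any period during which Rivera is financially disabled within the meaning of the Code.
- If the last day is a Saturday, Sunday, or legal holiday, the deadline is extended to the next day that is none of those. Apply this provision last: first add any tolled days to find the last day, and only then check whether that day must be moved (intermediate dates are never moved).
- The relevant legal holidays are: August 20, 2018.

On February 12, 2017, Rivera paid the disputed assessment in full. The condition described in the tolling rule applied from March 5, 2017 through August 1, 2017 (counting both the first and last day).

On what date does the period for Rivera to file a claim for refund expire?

403 days after February 12, 2017 is March 22, 2018.
From March 5, 2017 through August 1, 2017 inclusive is 150 days; tolling adds 150 days: March 22, 2018 + 150 days = August 19, 2018.
August 19, 2018 is Sunday; August 20, 2018 is a listed holiday. The next qualifying day is August 21, 2018.

August 21, 2018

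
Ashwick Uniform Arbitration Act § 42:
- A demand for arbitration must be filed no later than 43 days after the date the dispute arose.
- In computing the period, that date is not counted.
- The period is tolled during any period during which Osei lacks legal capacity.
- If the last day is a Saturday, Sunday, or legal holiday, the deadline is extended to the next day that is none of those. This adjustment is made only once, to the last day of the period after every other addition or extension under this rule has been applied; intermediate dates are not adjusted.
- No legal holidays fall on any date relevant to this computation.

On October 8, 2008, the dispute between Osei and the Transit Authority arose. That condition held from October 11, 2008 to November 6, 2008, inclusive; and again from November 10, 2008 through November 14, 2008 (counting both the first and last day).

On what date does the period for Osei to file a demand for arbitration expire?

43 days after October 8, 2008 is November 20, 2008.
From October 11, 2008 through November 6, 2008 inclusive is 27 days; tolling adds 27 days: November 20, 2008 + 27 days = December 17, 2008.
From November 10, 2008 through November 14, 2008 inclusive is 5 days; tolling adds 5 days: December 17, 2008 + 5 days = December 22, 2008.
December 22, 2008 is a Monday and not a legal holiday, so no extension applies.

December 22, 2008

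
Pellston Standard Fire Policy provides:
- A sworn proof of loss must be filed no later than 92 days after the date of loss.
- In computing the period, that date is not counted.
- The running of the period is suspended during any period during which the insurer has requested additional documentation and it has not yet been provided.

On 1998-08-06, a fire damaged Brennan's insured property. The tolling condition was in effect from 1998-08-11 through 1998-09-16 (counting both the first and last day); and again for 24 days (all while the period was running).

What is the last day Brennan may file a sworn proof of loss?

92 days after 1998-08-06 is November 6, 1998.
From August 11, 1998 through September 16, 1998 inclusive is 37 days; tolling adds 37 days: November 6, 1998 + 37 days = December 13, 1998.
Tolling adds 24 days: December 13, 1998 + 24 days = January 6, 1999.

January 6, 1999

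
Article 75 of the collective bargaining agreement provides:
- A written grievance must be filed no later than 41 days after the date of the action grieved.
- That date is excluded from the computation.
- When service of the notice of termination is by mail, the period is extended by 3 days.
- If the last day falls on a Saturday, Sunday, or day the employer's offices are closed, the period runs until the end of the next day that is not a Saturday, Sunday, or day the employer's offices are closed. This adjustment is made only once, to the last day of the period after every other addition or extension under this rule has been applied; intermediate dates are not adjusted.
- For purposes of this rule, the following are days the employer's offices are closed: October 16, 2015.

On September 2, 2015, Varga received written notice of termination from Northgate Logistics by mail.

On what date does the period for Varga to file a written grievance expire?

41 days after September 2, 2015 is October 13, 2015.
Service was by mail, adding 3 days: October 13, 2015 + 3 days = October 16, 2015.
October 16, 2015 is a listed holiday; October 17, 2015 is Saturday; October 18, 2015 is Sunday. The next qualifying day is October 19, 2015.

October 19, 2015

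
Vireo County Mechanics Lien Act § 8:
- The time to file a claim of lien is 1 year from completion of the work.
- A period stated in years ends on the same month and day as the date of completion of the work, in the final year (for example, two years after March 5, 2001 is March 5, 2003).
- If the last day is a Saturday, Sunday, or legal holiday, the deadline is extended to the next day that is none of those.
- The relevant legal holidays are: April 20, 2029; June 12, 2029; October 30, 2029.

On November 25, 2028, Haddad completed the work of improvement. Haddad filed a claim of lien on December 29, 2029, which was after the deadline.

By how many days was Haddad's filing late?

1 year after November 25, 2028 is November 25, 2029.
November 25, 2029 is Sunday. The next qualifying day is November 26, 2029.
The deadline is November 26, 2029; from November 26, 2029 to December 29, 2029 is 33 days.

33 days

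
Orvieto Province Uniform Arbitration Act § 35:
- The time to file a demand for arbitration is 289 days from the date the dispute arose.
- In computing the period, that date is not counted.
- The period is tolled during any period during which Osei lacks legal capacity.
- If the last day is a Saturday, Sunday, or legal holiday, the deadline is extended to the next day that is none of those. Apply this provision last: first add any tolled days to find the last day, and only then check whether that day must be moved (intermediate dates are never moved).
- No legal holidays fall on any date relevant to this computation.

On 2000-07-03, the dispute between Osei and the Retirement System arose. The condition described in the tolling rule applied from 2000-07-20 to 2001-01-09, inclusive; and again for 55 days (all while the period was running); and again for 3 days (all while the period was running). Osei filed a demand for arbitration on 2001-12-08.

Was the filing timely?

289 days after 2000-07-03 is April 18, 2001.
From July 20, 2000 through January 9, 2001 inclusive is 174 days; tolling adds 174 days: April 18, 2001 + 174 days = October 9, 2001.
Tolling adds 55 days: October 9, 2001 + 55 days = December 3, 2001.
Tolling adds 3 days: December 3, 2001 + 3 days = December 6, 2001.
December 6, 2001 is a Thursday and not a legal holiday, so no extension applies.
The deadline is December 6, 2001; the filing on December 8, 2001 is after that date.

No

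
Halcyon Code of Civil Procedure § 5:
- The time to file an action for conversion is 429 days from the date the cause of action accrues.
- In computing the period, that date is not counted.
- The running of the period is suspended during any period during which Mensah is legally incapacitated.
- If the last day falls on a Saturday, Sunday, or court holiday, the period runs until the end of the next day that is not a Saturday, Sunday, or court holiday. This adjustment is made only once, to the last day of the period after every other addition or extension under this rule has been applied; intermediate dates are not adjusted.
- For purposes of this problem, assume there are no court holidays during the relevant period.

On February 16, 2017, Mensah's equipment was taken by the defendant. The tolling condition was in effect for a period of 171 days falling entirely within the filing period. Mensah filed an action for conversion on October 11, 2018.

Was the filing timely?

429 days after February 16, 2017 is April 21, 2018.
Tolling adds 171 days: April 21, 2018 + 171 days = October 9, 2018.
October 9, 2018 is a Tuesday and not a court holiday, so no extension applies.
The deadline is October 9, 2018; the filing on October 11, 2018 is after that date.

No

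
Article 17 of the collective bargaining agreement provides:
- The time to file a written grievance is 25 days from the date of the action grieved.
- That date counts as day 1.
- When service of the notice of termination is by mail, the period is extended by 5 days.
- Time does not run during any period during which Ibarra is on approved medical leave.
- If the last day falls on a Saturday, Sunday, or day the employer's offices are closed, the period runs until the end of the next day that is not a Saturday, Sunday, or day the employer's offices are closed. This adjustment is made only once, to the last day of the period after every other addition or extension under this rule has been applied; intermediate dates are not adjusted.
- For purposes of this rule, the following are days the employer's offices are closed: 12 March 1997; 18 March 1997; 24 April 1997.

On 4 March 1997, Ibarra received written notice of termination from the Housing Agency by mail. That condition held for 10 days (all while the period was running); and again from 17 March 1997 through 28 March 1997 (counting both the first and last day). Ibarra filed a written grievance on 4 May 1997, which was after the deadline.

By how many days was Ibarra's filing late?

Counting 4 March 1997 as day 1, day 25 is March 28, 1997.
Service was by mail, adding 5 days: March 28, 1997 + 5 days = April 2, 1997.
Tolling adds 10 days: April 2, 1997 + 10 days = April 12, 1997.
From March 17, 1997 through March 28, 1997 inclusive is 12 days; tolling adds 12 days: April 12, 1997 + 12 days = April 24, 1997.
April 24, 1997 is a listed holiday. The next qualifying day is April 25, 1997.
The deadline is April 25, 1997; from April 25, 1997 to May 4, 1997 is 9 days.

9 days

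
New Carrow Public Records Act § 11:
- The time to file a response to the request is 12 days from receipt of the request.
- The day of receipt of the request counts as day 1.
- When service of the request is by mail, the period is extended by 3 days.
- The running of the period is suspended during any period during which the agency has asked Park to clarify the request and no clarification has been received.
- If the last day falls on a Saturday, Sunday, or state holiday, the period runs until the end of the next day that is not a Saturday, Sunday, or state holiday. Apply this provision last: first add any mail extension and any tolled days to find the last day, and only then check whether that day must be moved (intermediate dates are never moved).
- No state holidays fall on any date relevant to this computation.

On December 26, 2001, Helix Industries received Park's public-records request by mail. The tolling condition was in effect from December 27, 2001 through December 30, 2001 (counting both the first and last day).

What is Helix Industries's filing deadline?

January 14, 2002

Counting December 26, 2001 as day 1, day 12 is January 6, 2002.
Service was by mail, adding 3 days: January 6, 2002 + 3 days = January 9, 2002.
From December 27, 2001 through December 30, 2001 inclusive is 4 days; tolling adds 4 days: January 9, 2002 + 4 days = January 13, 2002.
January 13, 2002 is Sunday. The next qualifying day is January 14, 2002.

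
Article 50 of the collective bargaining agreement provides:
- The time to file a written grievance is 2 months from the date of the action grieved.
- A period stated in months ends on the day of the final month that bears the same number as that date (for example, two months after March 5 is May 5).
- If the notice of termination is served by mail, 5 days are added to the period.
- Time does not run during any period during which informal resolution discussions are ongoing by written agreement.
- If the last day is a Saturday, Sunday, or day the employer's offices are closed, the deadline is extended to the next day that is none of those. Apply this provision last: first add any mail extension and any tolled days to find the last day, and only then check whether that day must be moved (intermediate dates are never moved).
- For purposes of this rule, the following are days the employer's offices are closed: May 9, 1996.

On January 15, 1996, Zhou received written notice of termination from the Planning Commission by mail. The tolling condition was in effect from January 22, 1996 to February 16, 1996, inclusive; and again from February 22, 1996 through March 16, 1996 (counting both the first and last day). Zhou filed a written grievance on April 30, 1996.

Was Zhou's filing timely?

Yes

2 months after January 15, 1996 is March 15, 1996.
Service was by mail, adding 5 days: March 15, 1996 + 5 days = March 20, 1996.
From January 22, 1996 through February 16, 1996 inclusive is 26 days; tolling adds 26 days: March 20, 1996 + 26 days = April 15, 1996.
From February 22, 1996 through March 16, 1996 inclusive is 24 days; tolling adds 24 days: April 15, 1996 + 24 days = May 9, 1996.
May 9, 1996 is a listed holiday. The next qualifying day is May 10, 1996.
The deadline is May 10, 1996; the filing on April 30, 1996 is on or before that date.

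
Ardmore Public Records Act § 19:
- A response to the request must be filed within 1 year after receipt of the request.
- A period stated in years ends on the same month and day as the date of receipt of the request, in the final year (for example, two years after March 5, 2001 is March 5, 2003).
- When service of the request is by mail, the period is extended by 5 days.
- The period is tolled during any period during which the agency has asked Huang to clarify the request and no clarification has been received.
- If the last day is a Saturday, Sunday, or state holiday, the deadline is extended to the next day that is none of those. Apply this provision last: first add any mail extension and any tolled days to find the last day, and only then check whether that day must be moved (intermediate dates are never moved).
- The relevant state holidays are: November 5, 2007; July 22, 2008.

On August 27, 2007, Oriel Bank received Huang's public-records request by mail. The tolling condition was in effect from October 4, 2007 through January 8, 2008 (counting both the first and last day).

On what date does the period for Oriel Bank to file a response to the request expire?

1 year after August 27, 2007 is August 27, 2008.
Service was by mail, adding 5 days: August 27, 2008 + 5 days = September 1, 2008.
From October 4, 2007 through January 8, 2008 inclusive is 97 days; tolling adds 97 days: September 1, 2008 + 97 days = December 7, 2008.
December 7, 2008 is Sunday. The next qualifying day is December 8, 2008.

December 8, 2008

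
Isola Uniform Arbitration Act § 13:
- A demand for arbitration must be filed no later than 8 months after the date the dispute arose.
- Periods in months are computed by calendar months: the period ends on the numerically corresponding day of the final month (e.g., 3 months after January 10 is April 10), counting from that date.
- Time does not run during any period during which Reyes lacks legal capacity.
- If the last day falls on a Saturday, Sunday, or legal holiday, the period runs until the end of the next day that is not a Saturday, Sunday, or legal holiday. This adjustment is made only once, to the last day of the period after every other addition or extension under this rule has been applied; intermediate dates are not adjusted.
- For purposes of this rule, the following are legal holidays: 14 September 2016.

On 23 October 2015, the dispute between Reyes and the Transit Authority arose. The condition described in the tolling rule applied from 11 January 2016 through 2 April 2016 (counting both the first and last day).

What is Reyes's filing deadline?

8 months after 23 October 2015 is June 23, 2016.
From January 11, 2016 through April 2, 2016 inclusive is 83 days; tolling adds 83 days: June 23, 2016 + 83 days = September 14, 2016.
September 14, 2016 is a listed holiday. The next qualifying day is September 15, 2016.

September 15, 2016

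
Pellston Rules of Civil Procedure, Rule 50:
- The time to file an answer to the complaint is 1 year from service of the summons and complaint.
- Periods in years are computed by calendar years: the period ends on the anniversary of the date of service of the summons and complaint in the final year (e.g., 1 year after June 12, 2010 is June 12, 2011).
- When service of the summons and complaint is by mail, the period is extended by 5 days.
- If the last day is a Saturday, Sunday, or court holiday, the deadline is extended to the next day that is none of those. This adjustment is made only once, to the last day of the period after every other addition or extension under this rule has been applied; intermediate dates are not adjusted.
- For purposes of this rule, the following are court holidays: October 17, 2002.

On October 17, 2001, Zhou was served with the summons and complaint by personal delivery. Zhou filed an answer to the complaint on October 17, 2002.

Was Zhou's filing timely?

1 year after October 17, 2001 is October 17, 2002.
Service was not by mail, so no mail extension applies.
October 17, 2002 is a listed holiday. The next qualifying day is October 18, 2002.
The deadline is October 18, 2002; the filing on October 17, 2002 is on or before that date.

Yes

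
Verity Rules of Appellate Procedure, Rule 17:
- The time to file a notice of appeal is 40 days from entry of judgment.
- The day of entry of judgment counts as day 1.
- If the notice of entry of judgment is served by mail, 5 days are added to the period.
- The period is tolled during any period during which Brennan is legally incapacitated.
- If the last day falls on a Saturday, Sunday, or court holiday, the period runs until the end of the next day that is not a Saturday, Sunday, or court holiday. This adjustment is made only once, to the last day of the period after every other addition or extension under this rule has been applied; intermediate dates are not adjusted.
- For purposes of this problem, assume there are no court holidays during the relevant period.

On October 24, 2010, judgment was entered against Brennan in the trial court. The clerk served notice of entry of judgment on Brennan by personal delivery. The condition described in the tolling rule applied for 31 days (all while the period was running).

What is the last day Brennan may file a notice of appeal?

January 3, 2011

Counting October 24, 2010 as day 1, day 40 is December 2, 2010.
Service was not by mail, so no mail extension applies.
Tolling adds 31 days: December 2, 2010 + 31 days = January 2, 2011.
January 2, 2011 is Sunday. The next qualifying day is January 3, 2011.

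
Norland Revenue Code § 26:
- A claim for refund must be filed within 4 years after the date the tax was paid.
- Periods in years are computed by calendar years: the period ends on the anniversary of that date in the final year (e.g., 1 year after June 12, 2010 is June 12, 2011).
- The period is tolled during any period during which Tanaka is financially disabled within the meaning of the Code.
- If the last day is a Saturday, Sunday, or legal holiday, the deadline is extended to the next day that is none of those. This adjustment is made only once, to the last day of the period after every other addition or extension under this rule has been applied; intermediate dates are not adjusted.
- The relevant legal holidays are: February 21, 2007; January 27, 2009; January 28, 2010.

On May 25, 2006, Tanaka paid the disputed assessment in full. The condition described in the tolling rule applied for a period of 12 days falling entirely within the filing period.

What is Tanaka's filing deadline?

4 years after May 25, 2006 is May 25, 2010.
Tolling adds 12 days: May 25, 2010 + 12 days = June 6, 2010.
June 6, 2010 is Sunday. The next qualifying day is June 7, 2010.

June 7, 2010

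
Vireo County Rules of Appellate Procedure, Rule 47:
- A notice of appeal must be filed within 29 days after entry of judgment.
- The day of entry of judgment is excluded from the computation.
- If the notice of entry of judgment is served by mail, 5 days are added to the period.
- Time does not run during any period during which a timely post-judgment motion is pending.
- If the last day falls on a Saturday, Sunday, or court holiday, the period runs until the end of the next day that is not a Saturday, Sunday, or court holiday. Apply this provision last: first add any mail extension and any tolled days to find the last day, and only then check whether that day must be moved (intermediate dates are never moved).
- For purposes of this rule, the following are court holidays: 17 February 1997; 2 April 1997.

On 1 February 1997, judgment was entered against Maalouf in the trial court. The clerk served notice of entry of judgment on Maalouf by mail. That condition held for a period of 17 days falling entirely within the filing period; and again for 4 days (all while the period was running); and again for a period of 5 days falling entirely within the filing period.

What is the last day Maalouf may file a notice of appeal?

April 3, 1997

29 days after 1 February 1997 is March 2, 1997.
Service was by mail, adding 5 days: March 2, 1997 + 5 days = March 7, 1997.
Tolling adds 17 days: March 7, 1997 + 17 days = March 24, 1997.
Tolling adds 4 days: March 24, 1997 + 4 days = March 28, 1997.
Tolling adds 5 days: March 28, 1997 + 5 days = April 2, 1997.
April 2, 1997 is a listed holiday. The next qualifying day is April 3, 1997.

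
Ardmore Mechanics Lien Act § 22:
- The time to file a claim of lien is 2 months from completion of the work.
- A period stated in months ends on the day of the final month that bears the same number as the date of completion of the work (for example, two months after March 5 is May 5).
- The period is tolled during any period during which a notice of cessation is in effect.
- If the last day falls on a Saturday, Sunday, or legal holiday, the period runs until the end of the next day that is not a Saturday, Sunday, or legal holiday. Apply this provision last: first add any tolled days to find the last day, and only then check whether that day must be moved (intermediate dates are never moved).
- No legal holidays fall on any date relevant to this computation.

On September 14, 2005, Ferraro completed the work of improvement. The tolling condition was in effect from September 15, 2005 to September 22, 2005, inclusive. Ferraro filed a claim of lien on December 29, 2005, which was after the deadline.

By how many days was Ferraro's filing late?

2 months after September 14, 2005 is November 14, 2005.
From September 15, 2005 through September 22, 2005 inclusive is 8 days; tolling adds 8 days: November 14, 2005 + 8 days = November 22, 2005.
November 22, 2005 is a Tuesday and not a legal holiday, so no extension applies.
The deadline is November 22, 2005; from November 22, 2005 to December 29, 2005 is 37 days.

37 days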